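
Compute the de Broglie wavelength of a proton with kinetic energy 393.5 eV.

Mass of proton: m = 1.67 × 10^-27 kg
1.44 × 10^-12 m

Using λ = h/√(2mKE):

First convert KE to Joules: KE = 393.5 eV = 6.305 × 10^-17 J

λ = h/√(2mKE)
λ = (6.626 × 10^-34 J·s) / √(2 × 1.67 × 10^-27 kg × 6.305 × 10^-17 J)
λ = 1.44 × 10^-12 m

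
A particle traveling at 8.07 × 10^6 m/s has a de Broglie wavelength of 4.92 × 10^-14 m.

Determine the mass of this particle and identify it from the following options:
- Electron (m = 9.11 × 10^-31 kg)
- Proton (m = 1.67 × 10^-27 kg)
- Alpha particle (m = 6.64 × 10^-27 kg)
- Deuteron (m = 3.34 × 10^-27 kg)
The particle is a proton.

From λ = h/(mv), solve for mass:

m = h/(λv)
m = (6.626 × 10^-34 J·s) / (4.92 × 10^-14 m × 8.07 × 10^6 m/s)
m = 1.67 × 10^-27 kg

Comparing with the listed masses, this is closest to a proton.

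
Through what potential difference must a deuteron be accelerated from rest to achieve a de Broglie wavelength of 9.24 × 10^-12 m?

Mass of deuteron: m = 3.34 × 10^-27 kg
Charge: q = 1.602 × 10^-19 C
4.81 V

From λ = h/√(2mqV), we solve for V:

λ² = h²/(2mqV)
V = h²/(2mqλ²)
V = (6.626 × 10^-34 J·s)² / (2 × 3.34 × 10^-27 kg × 1.602 × 10^-19 C × (9.24 × 10^-12 m)²)
V = 4.81 V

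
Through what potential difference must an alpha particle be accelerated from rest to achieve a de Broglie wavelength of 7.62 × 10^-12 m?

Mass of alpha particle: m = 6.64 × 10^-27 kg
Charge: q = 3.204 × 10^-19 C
1.78 V

From λ = h/√(2mqV), we solve for V:

λ² = h²/(2mqV)
V = h²/(2mqλ²)
V = (6.626 × 10^-34 J·s)² / (2 × 6.64 × 10^-27 kg × 3.204 × 10^-19 C × (7.62 × 10^-12 m)²)
V = 1.78 V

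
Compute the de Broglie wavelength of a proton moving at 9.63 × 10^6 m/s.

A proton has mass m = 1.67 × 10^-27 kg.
4.12 × 10^-14 m

Using the de Broglie relation λ = h/(mv):

λ = h/(mv)
λ = (6.626 × 10^-34 J·s) / (1.67 × 10^-27 kg × 9.63 × 10^6 m/s)
λ = 4.12 × 10^-14 m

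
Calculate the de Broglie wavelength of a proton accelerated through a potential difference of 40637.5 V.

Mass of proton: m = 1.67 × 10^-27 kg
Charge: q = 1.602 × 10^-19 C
1.42 × 10^-13 m

When a particle is accelerated through voltage V, it gains kinetic energy KE = qV.

The de Broglie wavelength is then λ = h/√(2mqV):

λ = h/√(2mqV)
λ = (6.626 × 10^-34 J·s) / √(2 × 1.67 × 10^-27 kg × 1.602 × 10^-19 C × 40637.5 V)
λ = 1.42 × 10^-13 m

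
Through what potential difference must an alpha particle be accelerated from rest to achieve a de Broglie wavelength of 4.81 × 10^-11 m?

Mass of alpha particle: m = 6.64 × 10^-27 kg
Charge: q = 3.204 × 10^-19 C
4.46 × 10^-2 V

From λ = h/√(2mqV), we solve for V:

λ² = h²/(2mqV)
V = h²/(2mqλ²)
V = (6.626 × 10^-34 J·s)² / (2 × 6.64 × 10^-27 kg × 3.204 × 10^-19 C × (4.81 × 10^-11 m)²)
V = 4.46 × 10^-2 V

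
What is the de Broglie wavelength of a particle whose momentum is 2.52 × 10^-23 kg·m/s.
2.63 × 10^-11 m

Using the de Broglie relation λ = h/p:

λ = h/p
λ = (6.626 × 10^-34 J·s) / (2.52 × 10^-23 kg·m/s)
λ = 2.63 × 10^-11 m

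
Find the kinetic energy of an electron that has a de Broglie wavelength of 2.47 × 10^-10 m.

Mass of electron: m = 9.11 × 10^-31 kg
3.95 × 10^-18 J (or 24.7 eV)

From λ = h/√(2mKE), we solve for KE:

λ² = h²/(2mKE)
KE = h²/(2mλ²)
KE = (6.626 × 10^-34 J·s)² / (2 × 9.11 × 10^-31 kg × (2.47 × 10^-10 m)²)
KE = 3.95 × 10^-18 J
KE = 24.7 eV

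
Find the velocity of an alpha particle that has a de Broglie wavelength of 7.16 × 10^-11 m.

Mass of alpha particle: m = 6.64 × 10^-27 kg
1.39 × 10^3 m/s

From the de Broglie relation λ = h/(mv), we solve for v:

v = h/(mλ)
v = (6.626 × 10^-34 J·s) / (6.64 × 10^-27 kg × 7.16 × 10^-11 m)
v = 1.39 × 10^3 m/s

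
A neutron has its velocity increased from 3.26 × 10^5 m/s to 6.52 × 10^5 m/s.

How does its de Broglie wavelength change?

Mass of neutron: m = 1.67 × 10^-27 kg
The wavelength decreases by a factor of 2.

Using λ = h/(mv):

Initial wavelength: λ₁ = h/(mv₁) = 1.22 × 10^-12 m
Final wavelength: λ₂ = h/(mv₂) = 6.09 × 10^-13 m

Since λ ∝ 1/v, when velocity increases by a factor of 2, the wavelength decreases by a factor of 2.

λ₂/λ₁ = v₁/v₂ = 1/2

The wavelength decreases by a factor of 2.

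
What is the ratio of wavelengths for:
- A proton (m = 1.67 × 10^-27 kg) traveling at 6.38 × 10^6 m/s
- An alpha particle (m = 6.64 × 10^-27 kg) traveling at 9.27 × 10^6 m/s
λ₁/λ₂ = 5.78

Using λ = h/(mv):

λ₁ = h/(m₁v₁) = 6.22 × 10^-14 m
λ₂ = h/(m₂v₂) = 1.08 × 10^-14 m

Ratio λ₁/λ₂ = (m₂v₂)/(m₁v₁)
         = (6.64 × 10^-27 kg × 9.27 × 10^6 m/s) / (1.67 × 10^-27 kg × 6.38 × 10^6 m/s)
         = 5.78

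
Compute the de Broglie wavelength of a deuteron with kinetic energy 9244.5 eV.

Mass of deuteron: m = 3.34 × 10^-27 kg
2.11 × 10^-13 m

Using λ = h/√(2mKE):

First convert KE to Joules: KE = 9244.5 eV = 1.481 × 10^-15 J

λ = h/√(2mKE)
λ = (6.626 × 10^-34 J·s) / √(2 × 3.34 × 10^-27 kg × 1.481 × 10^-15 J)
λ = 2.11 × 10^-13 m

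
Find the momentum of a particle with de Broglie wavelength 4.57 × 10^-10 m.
1.45 × 10^-24 kg·m/s

From the de Broglie relation λ = h/p, we solve for p:

p = h/λ
p = (6.626 × 10^-34 J·s) / (4.57 × 10^-10 m)
p = 1.45 × 10^-24 kg·m/s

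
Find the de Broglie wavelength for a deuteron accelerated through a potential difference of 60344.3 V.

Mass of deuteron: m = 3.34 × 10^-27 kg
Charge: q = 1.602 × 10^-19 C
8.25 × 10^-14 m

When a particle is accelerated through voltage V, it gains kinetic energy KE = qV.

The de Broglie wavelength is then λ = h/√(2mqV):

λ = h/√(2mqV)
λ = (6.626 × 10^-34 J·s) / √(2 × 3.34 × 10^-27 kg × 1.602 × 10^-19 C × 60344.3 V)
λ = 8.25 × 10^-14 m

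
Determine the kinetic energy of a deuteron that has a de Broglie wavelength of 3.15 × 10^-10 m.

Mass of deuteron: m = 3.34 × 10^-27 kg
6.62 × 10^-22 J (or 4.13 × 10^-3 eV)

From λ = h/√(2mKE), we solve for KE:

λ² = h²/(2mKE)
KE = h²/(2mλ²)
KE = (6.626 × 10^-34 J·s)² / (2 × 3.34 × 10^-27 kg × (3.15 × 10^-10 m)²)
KE = 6.62 × 10^-22 J
KE = 4.13 × 10^-3 eV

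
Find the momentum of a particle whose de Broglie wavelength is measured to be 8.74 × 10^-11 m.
7.58 × 10^-24 kg·m/s

From the de Broglie relation λ = h/p, we solve for p:

p = h/λ
p = (6.626 × 10^-34 J·s) / (8.74 × 10^-11 m)
p = 7.58 × 10^-24 kg·m/s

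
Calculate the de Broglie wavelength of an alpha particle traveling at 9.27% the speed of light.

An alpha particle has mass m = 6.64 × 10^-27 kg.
3.59 × 10^-15 m

Using the de Broglie relation λ = h/(mv):

v = 9.27% × c = 2.779 × 10^7 m/s

λ = h/(mv)
λ = (6.626 × 10^-34 J·s) / (6.64 × 10^-27 kg × 2.779 × 10^7 m/s)
λ = 3.59 × 10^-15 m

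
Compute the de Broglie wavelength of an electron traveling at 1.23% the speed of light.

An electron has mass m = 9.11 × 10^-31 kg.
1.97 × 10^-10 m

Using the de Broglie relation λ = h/(mv):

v = 1.23% × c = 3.687 × 10^6 m/s

λ = h/(mv)
λ = (6.626 × 10^-34 J·s) / (9.11 × 10^-31 kg × 3.687 × 10^6 m/s)
λ = 1.97 × 10^-10 m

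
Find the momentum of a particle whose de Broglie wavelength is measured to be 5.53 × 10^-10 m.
1.20 × 10^-24 kg·m/s

From the de Broglie relation λ = h/p, we solve for p:

p = h/λ
p = (6.626 × 10^-34 J·s) / (5.53 × 10^-10 m)
p = 1.20 × 10^-24 kg·m/s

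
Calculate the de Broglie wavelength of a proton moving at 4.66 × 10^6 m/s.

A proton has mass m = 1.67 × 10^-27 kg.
8.51 × 10^-14 m

Using the de Broglie relation λ = h/(mv):

λ = h/(mv)
λ = (6.626 × 10^-34 J·s) / (1.67 × 10^-27 kg × 4.66 × 10^6 m/s)
λ = 8.51 × 10^-14 m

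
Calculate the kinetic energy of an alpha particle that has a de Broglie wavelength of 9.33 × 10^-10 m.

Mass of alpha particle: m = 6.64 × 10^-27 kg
3.80 × 10^-23 J (or 2.37 × 10^-4 eV)

From λ = h/√(2mKE), we solve for KE:

λ² = h²/(2mKE)
KE = h²/(2mλ²)
KE = (6.626 × 10^-34 J·s)² / (2 × 6.64 × 10^-27 kg × (9.33 × 10^-10 m)²)
KE = 3.80 × 10^-23 J
KE = 2.37 × 10^-4 eV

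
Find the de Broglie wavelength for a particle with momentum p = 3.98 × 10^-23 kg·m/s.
1.66 × 10^-11 m

Using the de Broglie relation λ = h/p:

λ = h/p
λ = (6.626 × 10^-34 J·s) / (3.98 × 10^-23 kg·m/s)
λ = 1.66 × 10^-11 m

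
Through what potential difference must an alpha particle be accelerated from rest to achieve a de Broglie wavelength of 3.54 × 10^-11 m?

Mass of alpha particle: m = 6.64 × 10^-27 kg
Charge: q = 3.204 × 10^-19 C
8.23 × 10^-2 V

From λ = h/√(2mqV), we solve for V:

λ² = h²/(2mqV)
V = h²/(2mqλ²)
V = (6.626 × 10^-34 J·s)² / (2 × 6.64 × 10^-27 kg × 3.204 × 10^-19 C × (3.54 × 10^-11 m)²)
V = 8.23 × 10^-2 V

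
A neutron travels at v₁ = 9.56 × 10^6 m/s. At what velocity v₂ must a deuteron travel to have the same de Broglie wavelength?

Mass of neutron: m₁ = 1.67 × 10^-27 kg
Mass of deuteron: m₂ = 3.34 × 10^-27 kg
v₂ = 4.78 × 10^6 m/s

For equal de Broglie wavelengths: λ₁ = λ₂

h/(m₁v₁) = h/(m₂v₂)
m₁v₁ = m₂v₂
v₂ = v₁ · (m₁/m₂)

v₂ = 9.56 × 10^6 m/s × (1.67 × 10^-27 kg / 3.34 × 10^-27 kg)
v₂ = 4.78 × 10^6 m/s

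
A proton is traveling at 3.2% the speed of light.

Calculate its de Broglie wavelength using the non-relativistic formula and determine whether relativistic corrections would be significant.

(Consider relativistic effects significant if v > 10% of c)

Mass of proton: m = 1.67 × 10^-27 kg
No, relativistic corrections are not needed.

Using the non-relativistic de Broglie formula λ = h/(mv):

v = 3.2% × c = 9.593 × 10^6 m/s

λ = h/(mv)
λ = (6.626 × 10^-34 J·s) / (1.67 × 10^-27 kg × 9.593 × 10^6 m/s)
λ = 4.14 × 10^-14 m

Since v = 3.2% of c < 10% of c, relativistic corrections are NOT significant and this non-relativistic result is a good approximation.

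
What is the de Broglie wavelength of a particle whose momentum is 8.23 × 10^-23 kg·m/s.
8.05 × 10^-12 m

Using the de Broglie relation λ = h/p:

λ = h/p
λ = (6.626 × 10^-34 J·s) / (8.23 × 10^-23 kg·m/s)
λ = 8.05 × 10^-12 m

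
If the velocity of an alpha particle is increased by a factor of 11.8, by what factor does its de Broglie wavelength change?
The wavelength decreases by a factor of 11.8.

From λ = h/(mv), the wavelength is inversely proportional to velocity:

λ ∝ 1/v

If v → 11.8v, then λ → λ/11.8

When velocity is increased by a factor of 11.8, the wavelength decreases by a factor of 11.8.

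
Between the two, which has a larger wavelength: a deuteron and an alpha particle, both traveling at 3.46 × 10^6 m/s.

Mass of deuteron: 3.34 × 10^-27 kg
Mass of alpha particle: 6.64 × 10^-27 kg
The deuteron has the longer wavelength.

Using λ = h/(mv), since both particles have the same velocity, the wavelength depends only on mass.

For deuteron: λ₁ = h/(m₁v) = 5.73 × 10^-14 m
For alpha particle: λ₂ = h/(m₂v) = 2.88 × 10^-14 m

Since λ ∝ 1/m at constant velocity, the lighter particle has the longer wavelength.

The deuteron has the longer de Broglie wavelength.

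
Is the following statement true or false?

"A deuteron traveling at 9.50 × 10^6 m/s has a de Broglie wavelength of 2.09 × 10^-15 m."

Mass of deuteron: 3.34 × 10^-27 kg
False

The claim is incorrect.

Using λ = h/(mv):
λ = (6.626 × 10^-34 J·s) / (3.34 × 10^-27 kg × 9.50 × 10^6 m/s)
λ = 2.09 × 10^-14 m

The actual wavelength differs from the claimed 2.09 × 10^-15 m.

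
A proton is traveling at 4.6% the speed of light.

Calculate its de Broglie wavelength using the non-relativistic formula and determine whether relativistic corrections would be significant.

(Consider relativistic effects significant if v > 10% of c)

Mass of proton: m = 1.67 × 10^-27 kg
No, relativistic corrections are not needed.

Using the non-relativistic de Broglie formula λ = h/(mv):

v = 4.6% × c = 1.379 × 10^7 m/s

λ = h/(mv)
λ = (6.626 × 10^-34 J·s) / (1.67 × 10^-27 kg × 1.379 × 10^7 m/s)
λ = 2.88 × 10^-14 m

Since v = 4.6% of c < 10% of c, relativistic corrections are NOT significant and this non-relativistic result is a good approximation.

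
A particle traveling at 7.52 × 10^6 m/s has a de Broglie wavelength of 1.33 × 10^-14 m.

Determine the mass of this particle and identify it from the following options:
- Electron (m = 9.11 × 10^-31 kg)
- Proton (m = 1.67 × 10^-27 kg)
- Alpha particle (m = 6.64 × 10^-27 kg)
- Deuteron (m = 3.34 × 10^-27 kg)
The particle is an alpha particle.

From λ = h/(mv), solve for mass:

m = h/(λv)
m = (6.626 × 10^-34 J·s) / (1.33 × 10^-14 m × 7.52 × 10^6 m/s)
m = 6.62 × 10^-27 kg

Comparing with the listed masses, this is closest to an alpha particle.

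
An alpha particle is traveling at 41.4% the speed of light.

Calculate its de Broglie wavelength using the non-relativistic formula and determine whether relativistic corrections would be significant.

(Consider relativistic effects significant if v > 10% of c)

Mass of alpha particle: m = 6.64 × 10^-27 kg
Yes, relativistic corrections are needed.

Using the non-relativistic de Broglie formula λ = h/(mv):

v = 41.4% × c = 1.241 × 10^8 m/s

λ = h/(mv)
λ = (6.626 × 10^-34 J·s) / (6.64 × 10^-27 kg × 1.241 × 10^8 m/s)
λ = 8.04 × 10^-16 m

Since v = 41.4% of c > 10% of c, relativistic corrections ARE significant and the actual wavelength would differ from this non-relativistic estimate.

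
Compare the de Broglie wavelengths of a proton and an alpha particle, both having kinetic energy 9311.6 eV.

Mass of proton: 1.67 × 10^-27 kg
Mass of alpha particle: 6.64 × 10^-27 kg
The proton has the longer wavelength.

Using λ = h/√(2mKE):

For proton: λ₁ = h/√(2m₁KE) = 2.97 × 10^-13 m
For alpha particle: λ₂ = h/√(2m₂KE) = 1.49 × 10^-13 m

Since λ ∝ 1/√m at constant kinetic energy, the lighter particle has the longer wavelength.

The proton has the longer de Broglie wavelength.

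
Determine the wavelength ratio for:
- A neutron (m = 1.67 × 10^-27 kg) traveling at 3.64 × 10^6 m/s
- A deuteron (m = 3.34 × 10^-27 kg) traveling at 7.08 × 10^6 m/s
λ₁/λ₂ = 3.89

Using λ = h/(mv):

λ₁ = h/(m₁v₁) = 1.09 × 10^-13 m
λ₂ = h/(m₂v₂) = 2.80 × 10^-14 m

Ratio λ₁/λ₂ = (m₂v₂)/(m₁v₁)
         = (3.34 × 10^-27 kg × 7.08 × 10^6 m/s) / (1.67 × 10^-27 kg × 3.64 × 10^6 m/s)
         = 3.89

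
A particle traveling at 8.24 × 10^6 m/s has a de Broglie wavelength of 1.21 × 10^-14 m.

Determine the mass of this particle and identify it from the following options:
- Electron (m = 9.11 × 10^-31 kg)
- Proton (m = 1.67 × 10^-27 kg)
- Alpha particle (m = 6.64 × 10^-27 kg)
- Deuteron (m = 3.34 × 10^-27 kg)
The particle is an alpha particle.

From λ = h/(mv), solve for mass:

m = h/(λv)
m = (6.626 × 10^-34 J·s) / (1.21 × 10^-14 m × 8.24 × 10^6 m/s)
m = 6.65 × 10^-27 kg

Comparing with the listed masses, this is closest to an alpha particle.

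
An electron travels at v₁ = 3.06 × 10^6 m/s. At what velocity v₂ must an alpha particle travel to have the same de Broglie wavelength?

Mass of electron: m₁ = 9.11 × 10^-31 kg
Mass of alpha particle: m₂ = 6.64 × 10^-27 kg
v₂ = 4.20 × 10^2 m/s

For equal de Broglie wavelengths: λ₁ = λ₂

h/(m₁v₁) = h/(m₂v₂)
m₁v₁ = m₂v₂
v₂ = v₁ · (m₁/m₂)

v₂ = 3.06 × 10^6 m/s × (9.11 × 10^-31 kg / 6.64 × 10^-27 kg)
v₂ = 4.20 × 10^2 m/s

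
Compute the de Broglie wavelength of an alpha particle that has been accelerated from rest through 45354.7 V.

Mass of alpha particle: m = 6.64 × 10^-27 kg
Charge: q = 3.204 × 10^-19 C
4.77 × 10^-14 m

When a particle is accelerated through voltage V, it gains kinetic energy KE = qV.

The de Broglie wavelength is then λ = h/√(2mqV):

λ = h/√(2mqV)
λ = (6.626 × 10^-34 J·s) / √(2 × 6.64 × 10^-27 kg × 3.204 × 10^-19 C × 45354.7 V)
λ = 4.77 × 10^-14 m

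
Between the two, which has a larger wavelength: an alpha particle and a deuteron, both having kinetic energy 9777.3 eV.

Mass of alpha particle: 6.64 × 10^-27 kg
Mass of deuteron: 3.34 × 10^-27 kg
The deuteron has the longer wavelength.

Using λ = h/√(2mKE):

For alpha particle: λ₁ = h/√(2m₁KE) = 1.45 × 10^-13 m
For deuteron: λ₂ = h/√(2m₂KE) = 2.05 × 10^-13 m

Since λ ∝ 1/√m at constant kinetic energy, the lighter particle has the longer wavelength.

The deuteron has the longer de Broglie wavelength.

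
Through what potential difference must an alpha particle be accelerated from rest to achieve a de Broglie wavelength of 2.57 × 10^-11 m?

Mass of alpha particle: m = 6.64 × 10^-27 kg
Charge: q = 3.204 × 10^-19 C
1.56 × 10^-1 V

From λ = h/√(2mqV), we solve for V:

λ² = h²/(2mqV)
V = h²/(2mqλ²)
V = (6.626 × 10^-34 J·s)² / (2 × 6.64 × 10^-27 kg × 3.204 × 10^-19 C × (2.57 × 10^-11 m)²)
V = 1.56 × 10^-1 V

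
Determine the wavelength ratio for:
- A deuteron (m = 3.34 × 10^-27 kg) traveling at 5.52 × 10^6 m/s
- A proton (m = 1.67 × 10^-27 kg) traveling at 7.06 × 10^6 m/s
λ₁/λ₂ = 0.639

Using λ = h/(mv):

λ₁ = h/(m₁v₁) = 3.59 × 10^-14 m
λ₂ = h/(m₂v₂) = 5.62 × 10^-14 m

Ratio λ₁/λ₂ = (m₂v₂)/(m₁v₁)
         = (1.67 × 10^-27 kg × 7.06 × 10^6 m/s) / (3.34 × 10^-27 kg × 5.52 × 10^6 m/s)
         = 0.639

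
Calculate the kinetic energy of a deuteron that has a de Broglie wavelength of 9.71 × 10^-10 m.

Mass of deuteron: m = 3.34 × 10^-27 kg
6.97 × 10^-23 J (or 4.35 × 10^-4 eV)

From λ = h/√(2mKE), we solve for KE:

λ² = h²/(2mKE)
KE = h²/(2mλ²)
KE = (6.626 × 10^-34 J·s)² / (2 × 3.34 × 10^-27 kg × (9.71 × 10^-10 m)²)
KE = 6.97 × 10^-23 J
KE = 4.35 × 10^-4 eV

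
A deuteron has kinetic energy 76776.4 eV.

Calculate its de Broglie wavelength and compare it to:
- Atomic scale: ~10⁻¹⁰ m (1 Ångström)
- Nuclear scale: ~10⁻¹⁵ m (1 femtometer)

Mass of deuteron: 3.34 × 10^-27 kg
λ = 7.31 × 10^-14 m, which is between nuclear and atomic scales.

Using λ = h/√(2mKE):

KE = 76776.4 eV = 1.230 × 10^-14 J

λ = h/√(2mKE)
λ = (6.626 × 10^-34 J·s) / √(2 × 3.34 × 10^-27 kg × 1.230 × 10^-14 J)
λ = 7.31 × 10^-14 m

Comparison:
- Atomic scale (10⁻¹⁰ m): λ is 0.00073× this size
- Nuclear scale (10⁻¹⁵ m): λ is 73× this size

The wavelength is between nuclear and atomic scales.

This wavelength is appropriate for probing atomic structure but too large for nuclear physics experiments.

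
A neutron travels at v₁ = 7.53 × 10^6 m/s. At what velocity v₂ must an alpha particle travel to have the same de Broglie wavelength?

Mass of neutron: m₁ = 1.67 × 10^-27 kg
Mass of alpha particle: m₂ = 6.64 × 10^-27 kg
v₂ = 1.89 × 10^6 m/s

For equal de Broglie wavelengths: λ₁ = λ₂

h/(m₁v₁) = h/(m₂v₂)
m₁v₁ = m₂v₂
v₂ = v₁ · (m₁/m₂)

v₂ = 7.53 × 10^6 m/s × (1.67 × 10^-27 kg / 6.64 × 10^-27 kg)
v₂ = 1.89 × 10^6 m/s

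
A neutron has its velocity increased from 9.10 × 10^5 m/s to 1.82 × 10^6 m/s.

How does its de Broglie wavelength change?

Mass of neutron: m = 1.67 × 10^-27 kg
The wavelength decreases by a factor of 2.

Using λ = h/(mv):

Initial wavelength: λ₁ = h/(mv₁) = 4.36 × 10^-13 m
Final wavelength: λ₂ = h/(mv₂) = 2.18 × 10^-13 m

Since λ ∝ 1/v, when velocity increases by a factor of 2, the wavelength decreases by a factor of 2.

λ₂/λ₁ = v₁/v₂ = 1/2

The wavelength decreases by a factor of 2.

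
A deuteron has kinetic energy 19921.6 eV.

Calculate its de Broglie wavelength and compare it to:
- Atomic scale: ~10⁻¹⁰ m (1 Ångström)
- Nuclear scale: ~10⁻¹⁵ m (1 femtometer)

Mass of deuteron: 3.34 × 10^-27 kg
λ = 1.43 × 10^-13 m, which is between nuclear and atomic scales.

Using λ = h/√(2mKE):

KE = 19921.6 eV = 3.192 × 10^-15 J

λ = h/√(2mKE)
λ = (6.626 × 10^-34 J·s) / √(2 × 3.34 × 10^-27 kg × 3.192 × 10^-15 J)
λ = 1.43 × 10^-13 m

Comparison:
- Atomic scale (10⁻¹⁰ m): λ is 0.0014× this size
- Nuclear scale (10⁻¹⁵ m): λ is 1.4e+02× this size

The wavelength is between nuclear and atomic scales.

This wavelength is appropriate for probing atomic structure but too large for nuclear physics experiments.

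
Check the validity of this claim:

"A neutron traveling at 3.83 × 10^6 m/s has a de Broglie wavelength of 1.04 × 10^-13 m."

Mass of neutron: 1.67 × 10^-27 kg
True

The claim is correct.

Using λ = h/(mv):
λ = (6.626 × 10^-34 J·s) / (1.67 × 10^-27 kg × 3.83 × 10^6 m/s)
λ = 1.04 × 10^-13 m

This matches the claimed value.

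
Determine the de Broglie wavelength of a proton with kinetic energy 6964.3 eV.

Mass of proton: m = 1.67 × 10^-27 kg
3.43 × 10^-13 m

Using λ = h/√(2mKE):

First convert KE to Joules: KE = 6964.3 eV = 1.116 × 10^-15 J

λ = h/√(2mKE)
λ = (6.626 × 10^-34 J·s) / √(2 × 1.67 × 10^-27 kg × 1.116 × 10^-15 J)
λ = 3.43 × 10^-13 m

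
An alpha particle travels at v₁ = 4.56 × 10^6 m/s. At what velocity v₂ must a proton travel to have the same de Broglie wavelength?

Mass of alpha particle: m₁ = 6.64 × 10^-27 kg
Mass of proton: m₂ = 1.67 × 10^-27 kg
v₂ = 1.81 × 10^7 m/s

For equal de Broglie wavelengths: λ₁ = λ₂

h/(m₁v₁) = h/(m₂v₂)
m₁v₁ = m₂v₂
v₂ = v₁ · (m₁/m₂)

v₂ = 4.56 × 10^6 m/s × (6.64 × 10^-27 kg / 1.67 × 10^-27 kg)
v₂ = 1.81 × 10^7 m/s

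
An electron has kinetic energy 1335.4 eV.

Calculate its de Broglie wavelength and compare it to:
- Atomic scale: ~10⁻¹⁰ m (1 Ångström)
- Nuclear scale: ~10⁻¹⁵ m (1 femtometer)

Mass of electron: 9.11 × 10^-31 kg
λ = 3.36 × 10^-11 m, which is between nuclear and atomic scales.

Using λ = h/√(2mKE):

KE = 1335.4 eV = 2.140 × 10^-16 J

λ = h/√(2mKE)
λ = (6.626 × 10^-34 J·s) / √(2 × 9.11 × 10^-31 kg × 2.140 × 10^-16 J)
λ = 3.36 × 10^-11 m

Comparison:
- Atomic scale (10⁻¹⁰ m): λ is 0.34× this size
- Nuclear scale (10⁻¹⁵ m): λ is 3.4e+04× this size

The wavelength is between nuclear and atomic scales.

This wavelength is appropriate for probing atomic structure but too large for nuclear physics experiments.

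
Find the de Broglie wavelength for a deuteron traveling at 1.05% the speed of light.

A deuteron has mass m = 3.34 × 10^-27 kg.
6.30 × 10^-14 m

Using the de Broglie relation λ = h/(mv):

v = 1.05% × c = 3.148 × 10^6 m/s

λ = h/(mv)
λ = (6.626 × 10^-34 J·s) / (3.34 × 10^-27 kg × 3.148 × 10^6 m/s)
λ = 6.30 × 10^-14 m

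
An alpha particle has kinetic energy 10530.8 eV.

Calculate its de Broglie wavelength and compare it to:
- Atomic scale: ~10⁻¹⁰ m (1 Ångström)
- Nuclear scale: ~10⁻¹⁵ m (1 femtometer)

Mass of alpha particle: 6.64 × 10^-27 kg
λ = 1.40 × 10^-13 m, which is between nuclear and atomic scales.

Using λ = h/√(2mKE):

KE = 10530.8 eV = 1.687 × 10^-15 J

λ = h/√(2mKE)
λ = (6.626 × 10^-34 J·s) / √(2 × 6.64 × 10^-27 kg × 1.687 × 10^-15 J)
λ = 1.40 × 10^-13 m

Comparison:
- Atomic scale (10⁻¹⁰ m): λ is 0.0014× this size
- Nuclear scale (10⁻¹⁵ m): λ is 1.4e+02× this size

The wavelength is between nuclear and atomic scales.

This wavelength is appropriate for probing atomic structure but too large for nuclear physics experiments.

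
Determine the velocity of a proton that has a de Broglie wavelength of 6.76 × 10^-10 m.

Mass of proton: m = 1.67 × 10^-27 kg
5.87 × 10^2 m/s

From the de Broglie relation λ = h/(mv), we solve for v:

v = h/(mλ)
v = (6.626 × 10^-34 J·s) / (1.67 × 10^-27 kg × 6.76 × 10^-10 m)
v = 5.87 × 10^2 m/s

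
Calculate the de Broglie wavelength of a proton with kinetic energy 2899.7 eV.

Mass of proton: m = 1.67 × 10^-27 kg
5.32 × 10^-13 m

Using λ = h/√(2mKE):

First convert KE to Joules: KE = 2899.7 eV = 4.646 × 10^-16 J

λ = h/√(2mKE)
λ = (6.626 × 10^-34 J·s) / √(2 × 1.67 × 10^-27 kg × 4.646 × 10^-16 J)
λ = 5.32 × 10^-13 m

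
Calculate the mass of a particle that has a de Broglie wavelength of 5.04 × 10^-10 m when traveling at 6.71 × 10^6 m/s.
1.96 × 10^-31 kg

From the de Broglie relation λ = h/(mv), we solve for m:

m = h/(λv)
m = (6.626 × 10^-34 J·s) / (5.04 × 10^-10 m × 6.71 × 10^6 m/s)
m = 1.96 × 10^-31 kg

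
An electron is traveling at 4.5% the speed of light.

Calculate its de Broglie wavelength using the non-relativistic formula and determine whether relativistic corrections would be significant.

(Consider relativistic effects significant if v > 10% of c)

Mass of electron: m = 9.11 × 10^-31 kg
No, relativistic corrections are not needed.

Using the non-relativistic de Broglie formula λ = h/(mv):

v = 4.5% × c = 1.349 × 10^7 m/s

λ = h/(mv)
λ = (6.626 × 10^-34 J·s) / (9.11 × 10^-31 kg × 1.349 × 10^7 m/s)
λ = 5.39 × 10^-11 m

Since v = 4.5% of c < 10% of c, relativistic corrections are NOT significant and this non-relativistic result is a good approximation.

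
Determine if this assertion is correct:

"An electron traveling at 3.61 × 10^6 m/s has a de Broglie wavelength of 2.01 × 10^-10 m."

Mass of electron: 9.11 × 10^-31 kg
True

The claim is correct.

Using λ = h/(mv):
λ = (6.626 × 10^-34 J·s) / (9.11 × 10^-31 kg × 3.61 × 10^6 m/s)
λ = 2.01 × 10^-10 m

This matches the claimed value.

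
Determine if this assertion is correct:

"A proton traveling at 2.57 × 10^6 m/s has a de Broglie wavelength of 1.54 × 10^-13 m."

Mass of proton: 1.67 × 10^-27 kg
True

The claim is correct.

Using λ = h/(mv):
λ = (6.626 × 10^-34 J·s) / (1.67 × 10^-27 kg × 2.57 × 10^6 m/s)
λ = 1.54 × 10^-13 m

This matches the claimed value.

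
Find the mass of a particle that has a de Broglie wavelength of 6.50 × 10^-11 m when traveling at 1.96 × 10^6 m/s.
5.20 × 10^-30 kg

From the de Broglie relation λ = h/(mv), we solve for m:

m = h/(λv)
m = (6.626 × 10^-34 J·s) / (6.50 × 10^-11 m × 1.96 × 10^6 m/s)
m = 5.20 × 10^-30 kg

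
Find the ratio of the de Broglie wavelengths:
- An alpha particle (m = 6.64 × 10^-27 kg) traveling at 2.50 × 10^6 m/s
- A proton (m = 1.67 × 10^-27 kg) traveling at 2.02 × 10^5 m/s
λ₁/λ₂ = 0.0203

Using λ = h/(mv):

λ₁ = h/(m₁v₁) = 3.99 × 10^-14 m
λ₂ = h/(m₂v₂) = 1.96 × 10^-12 m

Ratio λ₁/λ₂ = (m₂v₂)/(m₁v₁)
         = (1.67 × 10^-27 kg × 2.02 × 10^5 m/s) / (6.64 × 10^-27 kg × 2.50 × 10^6 m/s)
         = 0.0203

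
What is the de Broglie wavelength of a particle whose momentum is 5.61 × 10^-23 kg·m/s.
1.18 × 10^-11 m

Using the de Broglie relation λ = h/p:

λ = h/p
λ = (6.626 × 10^-34 J·s) / (5.61 × 10^-23 kg·m/s)
λ = 1.18 × 10^-11 m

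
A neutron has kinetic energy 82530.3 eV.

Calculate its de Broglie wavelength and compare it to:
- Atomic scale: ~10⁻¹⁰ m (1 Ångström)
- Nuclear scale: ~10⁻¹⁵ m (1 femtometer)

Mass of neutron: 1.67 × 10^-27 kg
λ = 9.97 × 10^-14 m, which is between nuclear and atomic scales.

Using λ = h/√(2mKE):

KE = 82530.3 eV = 1.322 × 10^-14 J

λ = h/√(2mKE)
λ = (6.626 × 10^-34 J·s) / √(2 × 1.67 × 10^-27 kg × 1.322 × 10^-14 J)
λ = 9.97 × 10^-14 m

Comparison:
- Atomic scale (10⁻¹⁰ m): λ is 0.001× this size
- Nuclear scale (10⁻¹⁵ m): λ is 1e+02× this size

The wavelength is between nuclear and atomic scales.

This wavelength is appropriate for probing atomic structure but too large for nuclear physics experiments.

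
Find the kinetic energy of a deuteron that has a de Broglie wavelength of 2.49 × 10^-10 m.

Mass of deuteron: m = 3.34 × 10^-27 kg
1.06 × 10^-21 J (or 6.62 × 10^-3 eV)

From λ = h/√(2mKE), we solve for KE:

λ² = h²/(2mKE)
KE = h²/(2mλ²)
KE = (6.626 × 10^-34 J·s)² / (2 × 3.34 × 10^-27 kg × (2.49 × 10^-10 m)²)
KE = 1.06 × 10^-21 J
KE = 6.62 × 10^-3 eV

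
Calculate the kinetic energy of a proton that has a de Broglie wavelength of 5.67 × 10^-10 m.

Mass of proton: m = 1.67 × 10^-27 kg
4.09 × 10^-22 J (or 2.55 × 10^-3 eV)

From λ = h/√(2mKE), we solve for KE:

λ² = h²/(2mKE)
KE = h²/(2mλ²)
KE = (6.626 × 10^-34 J·s)² / (2 × 1.67 × 10^-27 kg × (5.67 × 10^-10 m)²)
KE = 4.09 × 10^-22 J
KE = 2.55 × 10^-3 eV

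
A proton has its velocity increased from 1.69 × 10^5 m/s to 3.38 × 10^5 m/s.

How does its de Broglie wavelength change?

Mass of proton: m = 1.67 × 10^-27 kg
The wavelength decreases by a factor of 2.

Using λ = h/(mv):

Initial wavelength: λ₁ = h/(mv₁) = 2.35 × 10^-12 m
Final wavelength: λ₂ = h/(mv₂) = 1.17 × 10^-12 m

Since λ ∝ 1/v, when velocity increases by a factor of 2, the wavelength decreases by a factor of 2.

λ₂/λ₁ = v₁/v₂ = 1/2

The wavelength decreases by a factor of 2.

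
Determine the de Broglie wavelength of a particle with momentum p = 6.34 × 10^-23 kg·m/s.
1.05 × 10^-11 m

Using the de Broglie relation λ = h/p:

λ = h/p
λ = (6.626 × 10^-34 J·s) / (6.34 × 10^-23 kg·m/s)
λ = 1.05 × 10^-11 m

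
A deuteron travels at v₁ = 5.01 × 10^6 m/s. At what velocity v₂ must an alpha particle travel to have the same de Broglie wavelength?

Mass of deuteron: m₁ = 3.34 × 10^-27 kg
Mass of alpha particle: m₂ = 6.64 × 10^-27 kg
v₂ = 2.52 × 10^6 m/s

For equal de Broglie wavelengths: λ₁ = λ₂

h/(m₁v₁) = h/(m₂v₂)
m₁v₁ = m₂v₂
v₂ = v₁ · (m₁/m₂)

v₂ = 5.01 × 10^6 m/s × (3.34 × 10^-27 kg / 6.64 × 10^-27 kg)
v₂ = 2.52 × 10^6 m/s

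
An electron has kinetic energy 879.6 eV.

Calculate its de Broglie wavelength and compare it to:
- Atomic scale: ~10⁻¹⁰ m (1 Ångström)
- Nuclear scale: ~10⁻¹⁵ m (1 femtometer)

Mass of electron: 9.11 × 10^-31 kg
λ = 4.14 × 10^-11 m, which is between nuclear and atomic scales.

Using λ = h/√(2mKE):

KE = 879.6 eV = 1.409 × 10^-16 J

λ = h/√(2mKE)
λ = (6.626 × 10^-34 J·s) / √(2 × 9.11 × 10^-31 kg × 1.409 × 10^-16 J)
λ = 4.14 × 10^-11 m

Comparison:
- Atomic scale (10⁻¹⁰ m): λ is 0.41× this size
- Nuclear scale (10⁻¹⁵ m): λ is 4.1e+04× this size

The wavelength is between nuclear and atomic scales.

This wavelength is appropriate for probing atomic structure but too large for nuclear physics experiments.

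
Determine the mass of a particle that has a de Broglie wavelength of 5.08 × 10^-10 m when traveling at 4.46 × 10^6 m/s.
2.92 × 10^-31 kg

From the de Broglie relation λ = h/(mv), we solve for m:

m = h/(λv)
m = (6.626 × 10^-34 J·s) / (5.08 × 10^-10 m × 4.46 × 10^6 m/s)
m = 2.92 × 10^-31 kg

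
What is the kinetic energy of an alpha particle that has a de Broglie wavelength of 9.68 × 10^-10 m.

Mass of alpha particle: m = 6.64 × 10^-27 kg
3.53 × 10^-23 J (or 2.20 × 10^-4 eV)

From λ = h/√(2mKE), we solve for KE:

λ² = h²/(2mKE)
KE = h²/(2mλ²)
KE = (6.626 × 10^-34 J·s)² / (2 × 6.64 × 10^-27 kg × (9.68 × 10^-10 m)²)
KE = 3.53 × 10^-23 J
KE = 2.20 × 10^-4 eV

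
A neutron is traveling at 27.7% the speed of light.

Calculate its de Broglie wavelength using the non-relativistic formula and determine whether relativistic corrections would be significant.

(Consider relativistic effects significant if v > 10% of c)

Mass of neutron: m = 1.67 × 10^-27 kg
Yes, relativistic corrections are needed.

Using the non-relativistic de Broglie formula λ = h/(mv):

v = 27.7% × c = 8.304 × 10^7 m/s

λ = h/(mv)
λ = (6.626 × 10^-34 J·s) / (1.67 × 10^-27 kg × 8.304 × 10^7 m/s)
λ = 4.78 × 10^-15 m

Since v = 27.7% of c > 10% of c, relativistic corrections ARE significant and the actual wavelength would differ from this non-relativistic estimate.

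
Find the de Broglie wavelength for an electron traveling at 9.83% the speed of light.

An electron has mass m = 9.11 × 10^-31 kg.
2.47 × 10^-11 m

Using the de Broglie relation λ = h/(mv):

v = 9.83% × c = 2.947 × 10^7 m/s

λ = h/(mv)
λ = (6.626 × 10^-34 J·s) / (9.11 × 10^-31 kg × 2.947 × 10^7 m/s)
λ = 2.47 × 10^-11 m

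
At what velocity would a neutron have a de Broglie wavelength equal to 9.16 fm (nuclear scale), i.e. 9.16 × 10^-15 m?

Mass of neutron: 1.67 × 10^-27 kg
4.33 × 10^7 m/s

From λ = h/(mv), solve for v:

v = h/(mλ)
v = (6.626 × 10^-34 J·s) / (1.67 × 10^-27 kg × 9.16 × 10^-15 m)
v = 4.33 × 10^7 m/s

Note: This velocity is 14.4% of the speed of light, so relativistic corrections would be needed for a more accurate calculation.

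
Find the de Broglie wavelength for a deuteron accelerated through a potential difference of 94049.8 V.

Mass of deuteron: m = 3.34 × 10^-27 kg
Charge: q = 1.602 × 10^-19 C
6.60 × 10^-14 m

When a particle is accelerated through voltage V, it gains kinetic energy KE = qV.

The de Broglie wavelength is then λ = h/√(2mqV):

λ = h/√(2mqV)
λ = (6.626 × 10^-34 J·s) / √(2 × 3.34 × 10^-27 kg × 1.602 × 10^-19 C × 94049.8 V)
λ = 6.60 × 10^-14 m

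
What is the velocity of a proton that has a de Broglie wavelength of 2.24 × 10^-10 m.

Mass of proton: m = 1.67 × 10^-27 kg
1.77 × 10^3 m/s

From the de Broglie relation λ = h/(mv), we solve for v:

v = h/(mλ)
v = (6.626 × 10^-34 J·s) / (1.67 × 10^-27 kg × 2.24 × 10^-10 m)
v = 1.77 × 10^3 m/s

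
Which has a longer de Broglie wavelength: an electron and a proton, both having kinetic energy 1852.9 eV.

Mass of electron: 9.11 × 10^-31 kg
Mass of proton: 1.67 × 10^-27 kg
The electron has the longer wavelength.

Using λ = h/√(2mKE):

For electron: λ₁ = h/√(2m₁KE) = 2.85 × 10^-11 m
For proton: λ₂ = h/√(2m₂KE) = 6.65 × 10^-13 m

Since λ ∝ 1/√m at constant kinetic energy, the lighter particle has the longer wavelength.

The electron has the longer de Broglie wavelength.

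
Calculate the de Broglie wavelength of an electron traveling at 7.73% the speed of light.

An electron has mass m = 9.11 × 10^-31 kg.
3.14 × 10^-11 m

Using the de Broglie relation λ = h/(mv):

v = 7.73% × c = 2.317 × 10^7 m/s

λ = h/(mv)
λ = (6.626 × 10^-34 J·s) / (9.11 × 10^-31 kg × 2.317 × 10^7 m/s)
λ = 3.14 × 10^-11 m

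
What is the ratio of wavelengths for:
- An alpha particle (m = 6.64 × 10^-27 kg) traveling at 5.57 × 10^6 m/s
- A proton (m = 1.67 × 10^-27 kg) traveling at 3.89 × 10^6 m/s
λ₁/λ₂ = 0.176

Using λ = h/(mv):

λ₁ = h/(m₁v₁) = 1.79 × 10^-14 m
λ₂ = h/(m₂v₂) = 1.02 × 10^-13 m

Ratio λ₁/λ₂ = (m₂v₂)/(m₁v₁)
         = (1.67 × 10^-27 kg × 3.89 × 10^6 m/s) / (6.64 × 10^-27 kg × 5.57 × 10^6 m/s)
         = 0.176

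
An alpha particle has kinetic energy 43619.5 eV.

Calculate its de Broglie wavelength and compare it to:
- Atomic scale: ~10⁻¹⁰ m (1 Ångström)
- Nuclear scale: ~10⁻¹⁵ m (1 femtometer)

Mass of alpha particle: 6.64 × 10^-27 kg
λ = 6.88 × 10^-14 m, which is between nuclear and atomic scales.

Using λ = h/√(2mKE):

KE = 43619.5 eV = 6.989 × 10^-15 J

λ = h/√(2mKE)
λ = (6.626 × 10^-34 J·s) / √(2 × 6.64 × 10^-27 kg × 6.989 × 10^-15 J)
λ = 6.88 × 10^-14 m

Comparison:
- Atomic scale (10⁻¹⁰ m): λ is 0.00069× this size
- Nuclear scale (10⁻¹⁵ m): λ is 69× this size

The wavelength is between nuclear and atomic scales.

This wavelength is appropriate for probing atomic structure but too large for nuclear physics experiments.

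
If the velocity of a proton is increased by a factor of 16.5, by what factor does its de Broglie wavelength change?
The wavelength decreases by a factor of 16.5.

From λ = h/(mv), the wavelength is inversely proportional to velocity:

λ ∝ 1/v

If v → 16.5v, then λ → λ/16.5

When velocity is increased by a factor of 16.5, the wavelength decreases by a factor of 16.5.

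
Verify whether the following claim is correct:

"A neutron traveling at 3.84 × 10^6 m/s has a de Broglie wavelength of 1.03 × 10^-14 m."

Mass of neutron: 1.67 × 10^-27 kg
False

The claim is incorrect.

Using λ = h/(mv):
λ = (6.626 × 10^-34 J·s) / (1.67 × 10^-27 kg × 3.84 × 10^6 m/s)
λ = 1.03 × 10^-13 m

The actual wavelength differs from the claimed 1.03 × 10^-14 m.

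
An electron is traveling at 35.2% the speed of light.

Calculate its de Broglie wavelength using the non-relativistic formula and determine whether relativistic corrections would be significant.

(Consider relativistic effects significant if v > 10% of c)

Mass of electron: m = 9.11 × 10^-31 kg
Yes, relativistic corrections are needed.

Using the non-relativistic de Broglie formula λ = h/(mv):

v = 35.2% × c = 1.055 × 10^8 m/s

λ = h/(mv)
λ = (6.626 × 10^-34 J·s) / (9.11 × 10^-31 kg × 1.055 × 10^8 m/s)
λ = 6.89 × 10^-12 m

Since v = 35.2% of c > 10% of c, relativistic corrections ARE significant and the actual wavelength would differ from this non-relativistic estimate.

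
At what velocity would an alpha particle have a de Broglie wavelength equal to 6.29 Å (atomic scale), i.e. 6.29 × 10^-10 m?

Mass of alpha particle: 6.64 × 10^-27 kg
1.59 × 10^2 m/s

From λ = h/(mv), solve for v:

v = h/(mλ)
v = (6.626 × 10^-34 J·s) / (6.64 × 10^-27 kg × 6.29 × 10^-10 m)
v = 1.59 × 10^2 m/s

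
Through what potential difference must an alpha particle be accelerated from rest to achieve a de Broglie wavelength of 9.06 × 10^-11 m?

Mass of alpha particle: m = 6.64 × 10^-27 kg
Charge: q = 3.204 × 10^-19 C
1.26 × 10^-2 V

From λ = h/√(2mqV), we solve for V:

λ² = h²/(2mqV)
V = h²/(2mqλ²)
V = (6.626 × 10^-34 J·s)² / (2 × 6.64 × 10^-27 kg × 3.204 × 10^-19 C × (9.06 × 10^-11 m)²)
V = 1.26 × 10^-2 V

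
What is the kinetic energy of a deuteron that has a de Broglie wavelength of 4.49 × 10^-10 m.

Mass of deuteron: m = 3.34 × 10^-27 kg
3.26 × 10^-22 J (or 2.03 × 10^-3 eV)

From λ = h/√(2mKE), we solve for KE:

λ² = h²/(2mKE)
KE = h²/(2mλ²)
KE = (6.626 × 10^-34 J·s)² / (2 × 3.34 × 10^-27 kg × (4.49 × 10^-10 m)²)
KE = 3.26 × 10^-22 J
KE = 2.03 × 10^-3 eV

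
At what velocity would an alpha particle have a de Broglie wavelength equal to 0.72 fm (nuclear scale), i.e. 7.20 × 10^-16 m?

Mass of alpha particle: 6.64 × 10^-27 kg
1.39 × 10^8 m/s

From λ = h/(mv), solve for v:

v = h/(mλ)
v = (6.626 × 10^-34 J·s) / (6.64 × 10^-27 kg × 7.20 × 10^-16 m)
v = 1.39 × 10^8 m/s

Note: This velocity is 46.2% of the speed of light, so relativistic corrections would be needed for a more accurate calculation.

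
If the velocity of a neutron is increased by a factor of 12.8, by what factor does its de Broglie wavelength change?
The wavelength decreases by a factor of 12.8.

From λ = h/(mv), the wavelength is inversely proportional to velocity:

λ ∝ 1/v

If v → 12.8v, then λ → λ/12.8

When velocity is increased by a factor of 12.8, the wavelength decreases by a factor of 12.8.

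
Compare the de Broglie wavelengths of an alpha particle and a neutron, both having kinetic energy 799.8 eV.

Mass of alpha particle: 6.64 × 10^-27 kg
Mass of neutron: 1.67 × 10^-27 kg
The neutron has the longer wavelength.

Using λ = h/√(2mKE):

For alpha particle: λ₁ = h/√(2m₁KE) = 5.08 × 10^-13 m
For neutron: λ₂ = h/√(2m₂KE) = 1.01 × 10^-12 m

Since λ ∝ 1/√m at constant kinetic energy, the lighter particle has the longer wavelength.

The neutron has the longer de Broglie wavelength.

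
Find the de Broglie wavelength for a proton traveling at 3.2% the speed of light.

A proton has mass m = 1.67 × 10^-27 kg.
4.14 × 10^-14 m

Using the de Broglie relation λ = h/(mv):

v = 3.2% × c = 9.593 × 10^6 m/s

λ = h/(mv)
λ = (6.626 × 10^-34 J·s) / (1.67 × 10^-27 kg × 9.593 × 10^6 m/s)
λ = 4.14 × 10^-14 m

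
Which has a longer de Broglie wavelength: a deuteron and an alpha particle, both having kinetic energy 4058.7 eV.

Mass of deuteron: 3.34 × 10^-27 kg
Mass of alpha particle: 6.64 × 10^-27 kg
The deuteron has the longer wavelength.

Using λ = h/√(2mKE):

For deuteron: λ₁ = h/√(2m₁KE) = 3.18 × 10^-13 m
For alpha particle: λ₂ = h/√(2m₂KE) = 2.25 × 10^-13 m

Since λ ∝ 1/√m at constant kinetic energy, the lighter particle has the longer wavelength.

The deuteron has the longer de Broglie wavelength.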